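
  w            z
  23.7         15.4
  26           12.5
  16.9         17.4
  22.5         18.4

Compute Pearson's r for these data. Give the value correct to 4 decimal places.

n = 4, Σw = 89.1, Σz = 63.7, Σw² = 2029.55, Σz² = 1034.73, Σwz = 1398.04
nΣwz − ΣwΣz = 5592.16 − 5675.67 = -83.51
nΣw² − (Σw)² = 8118.2 − 7938.81 = 179.39; nΣz² − (Σz)² = 4138.92 − 4057.69 = 81.23
r = -83.51 / √(179.39 × 81.23) = -83.51 / 120.7139 ≈ -0.6918

-0.6918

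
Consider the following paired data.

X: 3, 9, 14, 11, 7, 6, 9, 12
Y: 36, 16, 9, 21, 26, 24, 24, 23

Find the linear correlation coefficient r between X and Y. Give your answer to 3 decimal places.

n = 8, ΣX = 71, ΣY = 179, ΣX² = 717, ΣY² = 4431, ΣXY = 1427
nΣXY − ΣXΣY = 11416 − 12709 = -1293
nΣX² − (ΣX)² = 5736 − 5041 = 695; nΣY² − (ΣY)² = 35448 − 32041 = 3407
r = -1293 / √(695 × 3407) = -1293 / 1538.7869 ≈ -0.840

-0.840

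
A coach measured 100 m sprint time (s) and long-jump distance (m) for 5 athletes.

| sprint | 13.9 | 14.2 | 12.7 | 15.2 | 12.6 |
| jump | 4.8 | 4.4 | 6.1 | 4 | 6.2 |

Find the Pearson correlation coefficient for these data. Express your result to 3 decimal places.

n = 5, Σx = 68.6, Σy = 25.5, Σx² = 945.94, Σy² = 134.05, Σxy = 345.59
nΣxy − ΣxΣy = 1727.95 − 1749.3 = -21.35
nΣx² − (Σx)² = 4729.7 − 4705.96 = 23.74; nΣy² − (Σy)² = 670.25 − 650.25 = 20
r = -21.35 / √(23.74 × 20) = -21.35 / 21.7899 ≈ -0.980

-0.980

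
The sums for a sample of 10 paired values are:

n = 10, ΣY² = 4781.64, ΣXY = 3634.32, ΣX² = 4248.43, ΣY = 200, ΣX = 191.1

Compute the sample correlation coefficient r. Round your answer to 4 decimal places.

r = (nΣXY − ΣXΣY) / √[(nΣX² − (ΣX)²)(nΣY² − (ΣY)²)]
Numerator: 10×3634.32 − 191.1×200 = -1876.8
Denominator: √[(42484.3 − 36519.21)(47816.4 − 40000)] = √[5965.09 × 7816.4] = 6828.2889
r = -1876.8 / 6828.2889 ≈ -0.2749

-0.2749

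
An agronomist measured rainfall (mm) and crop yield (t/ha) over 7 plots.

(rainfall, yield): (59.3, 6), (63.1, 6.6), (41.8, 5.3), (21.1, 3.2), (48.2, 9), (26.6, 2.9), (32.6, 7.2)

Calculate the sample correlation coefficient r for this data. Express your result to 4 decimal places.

n = 7, Σx = 292.7, Σy = 40.2, Σx² = 13784.11, Σy² = 259.14, Σxy = 1806.98
nΣxy − ΣxΣy = 12648.86 − 11766.54 = 882.32
nΣx² − (Σx)² = 96488.77 − 85673.29 = 10815.48; nΣy² − (Σy)² = 1813.98 − 1616.04 = 197.94
r = 882.32 / √(10815.48 × 197.94) = 882.32 / 1463.1528 ≈ 0.6030

0.6030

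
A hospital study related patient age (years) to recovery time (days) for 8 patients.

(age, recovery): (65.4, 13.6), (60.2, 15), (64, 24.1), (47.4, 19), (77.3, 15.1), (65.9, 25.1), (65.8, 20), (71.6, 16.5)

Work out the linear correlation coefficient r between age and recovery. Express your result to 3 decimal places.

n = 8, Σx = 517.6, Σy = 148.4, Σx² = 34018.26, Σy² = 2882.04, Σxy = 9554.16
nΣxy − ΣxΣy = 76433.28 − 76811.84 = -378.56
nΣx² − (Σx)² = 272146.08 − 267909.76 = 4236.32; nΣy² − (Σy)² = 23056.32 − 22022.56 = 1033.76
r = -378.56 / √(4236.32 × 1033.76) = -378.56 / 2092.6868 ≈ -0.181

-0.181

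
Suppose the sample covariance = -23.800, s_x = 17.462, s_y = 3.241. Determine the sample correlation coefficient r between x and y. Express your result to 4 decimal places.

r = Cov(x,y) / (s_x · s_y) = -23.800 / (17.462 × 3.241)
  = -23.800 / 56.5943 ≈ -0.4205

-0.4205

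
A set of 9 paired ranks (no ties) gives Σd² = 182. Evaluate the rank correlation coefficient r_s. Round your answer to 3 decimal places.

-0.517

ρ = 1 − 6Σd² / [n(n²−1)] = 1 − 6×182 / (9×80)
  = 1 − 1092/720 = 1 − 1.5167 ≈ -0.517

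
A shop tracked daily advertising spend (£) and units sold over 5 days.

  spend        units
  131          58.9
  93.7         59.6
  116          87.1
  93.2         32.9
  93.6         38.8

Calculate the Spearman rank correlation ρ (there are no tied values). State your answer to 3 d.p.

0.700

Rank spend: 5, 3, 4, 1, 2
Rank units: 3, 4, 5, 1, 2
d = rank(spend) − rank(units): 2, -1, -1, 0, 0; Σd² = 6
ρ = 1 − 6Σd² / [n(n²−1)] = 1 − 6×6 / (5×24) = 1 − 36/120 ≈ 0.700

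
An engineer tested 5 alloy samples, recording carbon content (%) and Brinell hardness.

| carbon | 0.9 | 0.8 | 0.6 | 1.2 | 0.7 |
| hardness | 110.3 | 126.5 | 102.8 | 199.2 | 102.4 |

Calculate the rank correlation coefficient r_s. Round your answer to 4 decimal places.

0.8000

Rank carbon: 4, 3, 1, 5, 2
Rank hardness: 3, 4, 2, 5, 1
d = rank(carbon) − rank(hardness): 1, -1, -1, 0, 1; Σd² = 4
ρ = 1 − 6Σd² / [n(n²−1)] = 1 − 6×4 / (5×24) = 1 − 24/120 ≈ 0.8000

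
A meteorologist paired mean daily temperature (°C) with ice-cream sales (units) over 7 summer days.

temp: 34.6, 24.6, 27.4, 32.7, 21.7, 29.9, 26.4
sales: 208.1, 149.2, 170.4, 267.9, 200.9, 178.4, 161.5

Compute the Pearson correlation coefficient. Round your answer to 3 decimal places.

n = 7, Σx = 197.3, Σy = 1336.4, Σx² = 5684.23, Σy² = 264642.44, Σxy = 38257.16
nΣxy − ΣxΣy = 267800.12 − 263671.72 = 4128.4
nΣx² − (Σx)² = 39789.61 − 38927.29 = 862.32; nΣy² − (Σy)² = 1852497.08 − 1785964.96 = 66532.12
r = 4128.4 / √(862.32 × 66532.12) = 4128.4 / 7574.4292 ≈ 0.545

0.545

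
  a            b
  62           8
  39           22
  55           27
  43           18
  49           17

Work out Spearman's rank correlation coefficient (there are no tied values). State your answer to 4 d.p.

-0.4000

Rank a: 5, 1, 4, 2, 3
Rank b: 1, 4, 5, 3, 2
d = rank(a) − rank(b): 4, -3, -1, -1, 1; Σd² = 28
ρ = 1 − 6Σd² / [n(n²−1)] = 1 − 6×28 / (5×24) = 1 − 168/120 ≈ -0.4000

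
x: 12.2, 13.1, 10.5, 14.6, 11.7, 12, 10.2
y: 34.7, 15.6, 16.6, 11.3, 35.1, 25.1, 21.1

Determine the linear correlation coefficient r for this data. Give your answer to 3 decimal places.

n = 7, Σx = 84.3, Σy = 159.5, Σx² = 1028.79, Σy² = 4157.93, Σxy = 1894.07
nΣxy − ΣxΣy = 13258.49 − 13445.85 = -187.36
nΣx² − (Σx)² = 7201.53 − 7106.49 = 95.04; nΣy² − (Σy)² = 29105.51 − 25440.25 = 3665.26
r = -187.36 / √(95.04 × 3665.26) = -187.36 / 590.2087 ≈ -0.317

-0.317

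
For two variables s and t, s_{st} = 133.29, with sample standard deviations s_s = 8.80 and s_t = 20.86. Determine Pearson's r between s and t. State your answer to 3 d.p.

r = Cov(s,t) / (s_s · s_t) = 133.29 / (8.80 × 20.86)
  = 133.29 / 183.5680 ≈ 0.726

0.726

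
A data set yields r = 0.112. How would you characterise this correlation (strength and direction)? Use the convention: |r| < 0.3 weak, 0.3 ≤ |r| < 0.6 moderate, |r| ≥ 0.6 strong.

r = 0.112 > 0 so the relationship is positive.
|r| = 0.112, which falls in the weak range.

weak positive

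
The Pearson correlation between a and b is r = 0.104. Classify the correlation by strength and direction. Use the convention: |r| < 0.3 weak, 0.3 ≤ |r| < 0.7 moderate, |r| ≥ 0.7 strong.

weak positive

r = 0.104 > 0 so the relationship is positive.
|r| = 0.104, which falls in the weak range.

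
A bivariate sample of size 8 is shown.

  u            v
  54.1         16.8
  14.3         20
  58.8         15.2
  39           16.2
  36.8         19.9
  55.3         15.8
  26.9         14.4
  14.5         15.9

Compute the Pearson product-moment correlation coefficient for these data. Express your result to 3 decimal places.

-0.319

n = 8, Σu = 299.7, Σv = 134.2, Σu² = 13455.93, Σv² = 2281.54, Σuv = 4944.41
nΣuv − ΣuΣv = 39555.28 − 40219.74 = -664.46
nΣu² − (Σu)² = 107647.44 − 89820.09 = 17827.35; nΣv² − (Σv)² = 18252.32 − 18009.64 = 242.68
r = -664.46 / √(17827.35 × 242.68) = -664.46 / 2079.9859 ≈ -0.319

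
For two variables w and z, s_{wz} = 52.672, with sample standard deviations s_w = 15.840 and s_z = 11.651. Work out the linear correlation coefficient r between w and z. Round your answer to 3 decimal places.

0.285

r = Cov(w,z) / (s_w · s_z) = 52.672 / (15.840 × 11.651)
  = 52.672 / 184.5518 ≈ 0.285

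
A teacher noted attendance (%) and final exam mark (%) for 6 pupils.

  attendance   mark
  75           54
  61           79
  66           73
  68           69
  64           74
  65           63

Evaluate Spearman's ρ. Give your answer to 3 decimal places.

-0.829

Rank attendance: 6, 1, 4, 5, 2, 3
Rank mark: 1, 6, 4, 3, 5, 2
d = rank(attendance) − rank(mark): 5, -5, 0, 2, -3, 1; Σd² = 64
ρ = 1 − 6Σd² / [n(n²−1)] = 1 − 6×64 / (6×35) = 1 − 384/210 ≈ -0.829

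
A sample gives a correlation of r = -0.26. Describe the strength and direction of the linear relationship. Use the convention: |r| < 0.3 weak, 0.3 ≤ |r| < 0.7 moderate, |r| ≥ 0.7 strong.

weak negative

r = -0.26 < 0 so the relationship is negative.
|r| = 0.26, which falls in the weak range.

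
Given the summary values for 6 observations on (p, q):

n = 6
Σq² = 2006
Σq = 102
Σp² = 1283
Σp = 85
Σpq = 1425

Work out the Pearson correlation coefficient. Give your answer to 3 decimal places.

-0.137

r = (nΣpq − ΣpΣq) / √[(nΣp² − (Σp)²)(nΣq² − (Σq)²)]
Numerator: 6×1425 − 85×102 = -120
Denominator: √[(7698 − 7225)(12036 − 10404)] = √[473 × 1632] = 878.5989
r = -120 / 878.5989 ≈ -0.137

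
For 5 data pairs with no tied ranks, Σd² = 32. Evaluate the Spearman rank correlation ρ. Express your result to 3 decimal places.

ρ = 1 − 6Σd² / [n(n²−1)] = 1 − 6×32 / (5×24)
  = 1 − 192/120 = 1 − 1.6000 ≈ -0.600

-0.600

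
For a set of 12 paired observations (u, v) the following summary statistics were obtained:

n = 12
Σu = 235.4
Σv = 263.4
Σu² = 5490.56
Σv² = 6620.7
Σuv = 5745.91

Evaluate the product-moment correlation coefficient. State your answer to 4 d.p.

r = (nΣuv − ΣuΣv) / √[(nΣu² − (Σu)²)(nΣv² − (Σv)²)]
Numerator: 12×5745.91 − 235.4×263.4 = 6946.56
Denominator: √[(65886.72 − 55413.16)(79448.4 − 69379.56)] = √[10473.56 × 10068.84] = 10269.2064
r = 6946.56 / 10269.2064 ≈ 0.6764

0.6764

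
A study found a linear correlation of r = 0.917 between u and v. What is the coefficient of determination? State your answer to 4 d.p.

r² = (0.917)² = 0.8409

0.8409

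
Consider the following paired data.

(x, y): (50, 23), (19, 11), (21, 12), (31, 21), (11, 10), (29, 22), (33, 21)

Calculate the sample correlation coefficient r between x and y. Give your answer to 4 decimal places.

0.8652

n = 7, Σx = 194, Σy = 120, Σx² = 6314, Σy² = 2260, Σxy = 3703
nΣxy − ΣxΣy = 25921 − 23280 = 2641
nΣx² − (Σx)² = 44198 − 37636 = 6562; nΣy² − (Σy)² = 15820 − 14400 = 1420
r = 2641 / √(6562 × 1420) = 2641 / 3052.5465 ≈ 0.8652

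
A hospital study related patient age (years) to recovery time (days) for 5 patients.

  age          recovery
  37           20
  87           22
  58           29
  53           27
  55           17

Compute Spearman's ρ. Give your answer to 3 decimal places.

0.300

Rank age: 1, 5, 4, 2, 3
Rank recovery: 2, 3, 5, 4, 1
d = rank(age) − rank(recovery): -1, 2, -1, -2, 2; Σd² = 14
ρ = 1 − 6Σd² / [n(n²−1)] = 1 − 6×14 / (5×24) = 1 − 84/120 ≈ 0.300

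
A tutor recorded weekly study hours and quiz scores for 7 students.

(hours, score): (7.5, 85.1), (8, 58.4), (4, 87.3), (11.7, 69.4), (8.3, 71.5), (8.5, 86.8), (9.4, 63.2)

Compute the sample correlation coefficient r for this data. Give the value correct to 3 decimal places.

-0.522

n = 7, Σx = 57.4, Σy = 521.7, Σx² = 502.64, Σy² = 39730.95, Σxy = 4191.96
nΣxy − ΣxΣy = 29343.72 − 29945.58 = -601.86
nΣx² − (Σx)² = 3518.48 − 3294.76 = 223.72; nΣy² − (Σy)² = 278116.65 − 272170.89 = 5945.76
r = -601.86 / √(223.72 × 5945.76) = -601.86 / 1153.3366 ≈ -0.522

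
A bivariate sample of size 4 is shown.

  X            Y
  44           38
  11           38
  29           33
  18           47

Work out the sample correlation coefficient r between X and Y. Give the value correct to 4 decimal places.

-0.3377

n = 4, ΣX = 102, ΣY = 156, ΣX² = 3222, ΣY² = 6186, ΣXY = 3893
nΣXY − ΣXΣY = 15572 − 15912 = -340
nΣX² − (ΣX)² = 12888 − 10404 = 2484; nΣY² − (ΣY)² = 24744 − 24336 = 408
r = -340 / √(2484 × 408) = -340 / 1006.7135 ≈ -0.3377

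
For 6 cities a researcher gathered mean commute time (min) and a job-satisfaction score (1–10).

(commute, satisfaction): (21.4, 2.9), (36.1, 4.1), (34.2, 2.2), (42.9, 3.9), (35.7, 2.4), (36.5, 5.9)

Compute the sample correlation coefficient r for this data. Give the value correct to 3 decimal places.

0.329

n = 6, Σx = 206.8, Σy = 21.4, Σx² = 7377.96, Σy² = 85.84, Σxy = 753.65
nΣxy − ΣxΣy = 4521.9 − 4425.52 = 96.38
nΣx² − (Σx)² = 44267.76 − 42766.24 = 1501.52; nΣy² − (Σy)² = 515.04 − 457.96 = 57.08
r = 96.38 / √(1501.52 × 57.08) = 96.38 / 292.7572 ≈ 0.329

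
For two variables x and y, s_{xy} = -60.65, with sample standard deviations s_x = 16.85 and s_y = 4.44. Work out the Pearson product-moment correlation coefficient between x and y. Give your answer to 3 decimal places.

-0.811

r = Cov(x,y) / (s_x · s_y) = -60.65 / (16.85 × 4.44)
  = -60.65 / 74.8140 ≈ -0.811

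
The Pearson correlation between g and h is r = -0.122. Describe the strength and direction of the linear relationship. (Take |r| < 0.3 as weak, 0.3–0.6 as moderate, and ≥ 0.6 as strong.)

r = -0.122 < 0 so the relationship is negative.
|r| = 0.122, which falls in the weak range.

weak negative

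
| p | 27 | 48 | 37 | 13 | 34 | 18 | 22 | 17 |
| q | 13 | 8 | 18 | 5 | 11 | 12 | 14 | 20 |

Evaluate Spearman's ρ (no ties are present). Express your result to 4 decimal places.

-0.0238

Rank p: 5, 8, 7, 1, 6, 3, 4, 2
Rank q: 5, 2, 7, 1, 3, 4, 6, 8
d = rank(p) − rank(q): 0, 6, 0, 0, 3, -1, -2, -6; Σd² = 86
ρ = 1 − 6Σd² / [n(n²−1)] = 1 − 6×86 / (8×63) = 1 − 516/504 ≈ -0.0238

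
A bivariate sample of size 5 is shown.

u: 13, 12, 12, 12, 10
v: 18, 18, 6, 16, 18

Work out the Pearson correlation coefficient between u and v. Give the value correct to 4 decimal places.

-0.1225

n = 5, Σu = 59, Σv = 76, Σu² = 701, Σv² = 1264, Σuv = 894
nΣuv − ΣuΣv = 4470 − 4484 = -14
nΣu² − (Σu)² = 3505 − 3481 = 24; nΣv² − (Σv)² = 6320 − 5776 = 544
r = -14 / √(24 × 544) = -14 / 114.2629 ≈ -0.1225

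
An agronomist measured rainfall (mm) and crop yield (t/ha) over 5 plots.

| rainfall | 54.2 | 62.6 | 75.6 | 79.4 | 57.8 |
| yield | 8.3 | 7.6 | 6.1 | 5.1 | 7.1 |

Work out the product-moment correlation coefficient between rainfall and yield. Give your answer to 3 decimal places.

n = 5, Σx = 329.6, Σy = 34.2, Σx² = 22216.96, Σy² = 240.28, Σxy = 2202.1
nΣxy − ΣxΣy = 11010.5 − 11272.32 = -261.82
nΣx² − (Σx)² = 111084.8 − 108636.16 = 2448.64; nΣy² − (Σy)² = 1201.4 − 1169.64 = 31.76
r = -261.82 / √(2448.64 × 31.76) = -261.82 / 278.8706 ≈ -0.939

-0.939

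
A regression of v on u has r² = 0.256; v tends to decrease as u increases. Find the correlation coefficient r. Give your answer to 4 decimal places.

|r| = √0.256 = 0.5060
The association is negative, so r = −0.5060.

-0.5060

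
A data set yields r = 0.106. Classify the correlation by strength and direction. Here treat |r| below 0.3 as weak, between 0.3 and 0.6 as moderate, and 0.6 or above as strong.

r = 0.106 > 0 so the relationship is positive.
|r| = 0.106, which falls in the weak range.

weak positive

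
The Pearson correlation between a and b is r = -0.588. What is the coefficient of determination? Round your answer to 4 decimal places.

0.3457

r² = (-0.588)² = 0.3457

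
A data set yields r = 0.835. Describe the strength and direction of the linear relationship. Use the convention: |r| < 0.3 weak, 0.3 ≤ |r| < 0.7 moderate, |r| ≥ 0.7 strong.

r = 0.835 > 0 so the relationship is positive.
|r| = 0.835, which falls in the strong range.

strong positive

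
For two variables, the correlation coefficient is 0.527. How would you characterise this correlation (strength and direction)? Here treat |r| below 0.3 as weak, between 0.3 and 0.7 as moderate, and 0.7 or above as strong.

r = 0.527 > 0 so the relationship is positive.
|r| = 0.527, which falls in the moderate range.

moderate positive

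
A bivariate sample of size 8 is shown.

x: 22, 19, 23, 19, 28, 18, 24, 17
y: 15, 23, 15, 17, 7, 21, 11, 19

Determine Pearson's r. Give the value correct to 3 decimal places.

n = 8, Σx = 170, Σy = 128, Σx² = 3708, Σy² = 2240, Σxy = 2596
nΣxy − ΣxΣy = 20768 − 21760 = -992
nΣx² − (Σx)² = 29664 − 28900 = 764; nΣy² − (Σy)² = 17920 − 16384 = 1536
r = -992 / √(764 × 1536) = -992 / 1083.2839 ≈ -0.916

-0.916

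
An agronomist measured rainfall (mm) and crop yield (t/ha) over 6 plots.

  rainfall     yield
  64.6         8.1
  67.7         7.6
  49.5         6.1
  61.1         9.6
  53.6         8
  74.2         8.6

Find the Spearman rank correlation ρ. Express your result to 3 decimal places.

0.429

Rank rainfall: 4, 5, 1, 3, 2, 6
Rank yield: 4, 2, 1, 6, 3, 5
d = rank(rainfall) − rank(yield): 0, 3, 0, -3, -1, 1; Σd² = 20
ρ = 1 − 6Σd² / [n(n²−1)] = 1 − 6×20 / (6×35) = 1 − 120/210 ≈ 0.429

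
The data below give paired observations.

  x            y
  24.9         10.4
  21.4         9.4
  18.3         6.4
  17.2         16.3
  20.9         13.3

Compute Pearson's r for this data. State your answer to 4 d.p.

n = 5, Σx = 102.7, Σy = 55.8, Σx² = 2145.51, Σy² = 680.06, Σxy = 1135.57
nΣxy − ΣxΣy = 5677.85 − 5730.66 = -52.81
nΣx² − (Σx)² = 10727.55 − 10547.29 = 180.26; nΣy² − (Σy)² = 3400.3 − 3113.64 = 286.66
r = -52.81 / √(180.26 × 286.66) = -52.81 / 227.3177 ≈ -0.2323

-0.2323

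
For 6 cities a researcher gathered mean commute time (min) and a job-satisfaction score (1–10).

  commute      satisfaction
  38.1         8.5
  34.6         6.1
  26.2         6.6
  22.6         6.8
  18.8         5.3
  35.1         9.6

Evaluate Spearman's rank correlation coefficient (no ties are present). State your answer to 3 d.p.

Rank commute: 6, 4, 3, 2, 1, 5
Rank satisfaction: 5, 2, 3, 4, 1, 6
d = rank(commute) − rank(satisfaction): 1, 2, 0, -2, 0, -1; Σd² = 10
ρ = 1 − 6Σd² / [n(n²−1)] = 1 − 6×10 / (6×35) = 1 − 60/210 ≈ 0.714

0.714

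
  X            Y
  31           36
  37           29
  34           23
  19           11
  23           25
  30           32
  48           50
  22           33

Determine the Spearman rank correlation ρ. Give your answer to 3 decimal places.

Rank X: 5, 7, 6, 1, 3, 4, 8, 2
Rank Y: 7, 4, 2, 1, 3, 5, 8, 6
d = rank(X) − rank(Y): -2, 3, 4, 0, 0, -1, 0, -4; Σd² = 46
ρ = 1 − 6Σd² / [n(n²−1)] = 1 − 6×46 / (8×63) = 1 − 276/504 ≈ 0.452

0.452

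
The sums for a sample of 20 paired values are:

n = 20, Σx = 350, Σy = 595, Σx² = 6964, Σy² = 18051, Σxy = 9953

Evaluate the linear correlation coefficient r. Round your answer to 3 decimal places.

-0.848

r = (nΣxy − ΣxΣy) / √[(nΣx² − (Σx)²)(nΣy² − (Σy)²)]
Numerator: 20×9953 − 350×595 = -9190
Denominator: √[(139280 − 122500)(361020 − 354025)] = √[16780 × 6995] = 10834.0251
r = -9190 / 10834.0251 ≈ -0.848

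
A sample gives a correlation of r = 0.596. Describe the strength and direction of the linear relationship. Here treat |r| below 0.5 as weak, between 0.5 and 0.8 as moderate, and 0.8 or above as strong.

r = 0.596 > 0 so the relationship is positive.
|r| = 0.596, which falls in the moderate range.

moderate positive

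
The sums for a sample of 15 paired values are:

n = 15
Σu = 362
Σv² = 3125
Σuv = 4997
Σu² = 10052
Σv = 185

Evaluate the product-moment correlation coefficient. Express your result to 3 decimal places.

r = (nΣuv − ΣuΣv) / √[(nΣu² − (Σu)²)(nΣv² − (Σv)²)]
Numerator: 15×4997 − 362×185 = 7985
Denominator: √[(150780 − 131044)(46875 − 34225)] = √[19736 × 12650] = 15800.6456
r = 7985 / 15800.6456 ≈ 0.505

0.505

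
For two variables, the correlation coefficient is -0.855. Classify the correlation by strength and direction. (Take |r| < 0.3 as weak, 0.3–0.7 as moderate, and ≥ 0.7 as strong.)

strong negative

r = -0.855 < 0 so the relationship is negative.
|r| = 0.855, which falls in the strong range.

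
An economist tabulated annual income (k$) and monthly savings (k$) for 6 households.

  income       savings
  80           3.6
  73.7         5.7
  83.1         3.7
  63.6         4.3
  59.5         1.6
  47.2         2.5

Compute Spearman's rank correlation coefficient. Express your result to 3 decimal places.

Rank income: 5, 4, 6, 3, 2, 1
Rank savings: 3, 6, 4, 5, 1, 2
d = rank(income) − rank(savings): 2, -2, 2, -2, 1, -1; Σd² = 18
ρ = 1 − 6Σd² / [n(n²−1)] = 1 − 6×18 / (6×35) = 1 − 108/210 ≈ 0.486

0.486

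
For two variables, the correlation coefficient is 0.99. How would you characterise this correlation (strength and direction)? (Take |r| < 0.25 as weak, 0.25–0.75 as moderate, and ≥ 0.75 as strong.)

strong positive

r = 0.99 > 0 so the relationship is positive.
|r| = 0.99, which falls in the strong range.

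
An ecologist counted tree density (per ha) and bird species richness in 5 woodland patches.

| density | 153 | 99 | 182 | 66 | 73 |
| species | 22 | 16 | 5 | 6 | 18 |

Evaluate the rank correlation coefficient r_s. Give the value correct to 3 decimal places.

Rank density: 4, 3, 5, 1, 2
Rank species: 5, 3, 1, 2, 4
d = rank(density) − rank(species): -1, 0, 4, -1, -2; Σd² = 22
ρ = 1 − 6Σd² / [n(n²−1)] = 1 − 6×22 / (5×24) = 1 − 132/120 ≈ -0.100

-0.100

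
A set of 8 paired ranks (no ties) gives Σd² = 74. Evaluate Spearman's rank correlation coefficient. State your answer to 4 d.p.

ρ = 1 − 6Σd² / [n(n²−1)] = 1 − 6×74 / (8×63)
  = 1 − 444/504 = 1 − 0.88095 ≈ 0.1190

0.1190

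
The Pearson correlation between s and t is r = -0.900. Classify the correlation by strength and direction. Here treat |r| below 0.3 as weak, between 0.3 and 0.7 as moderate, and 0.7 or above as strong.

r = -0.900 < 0 so the relationship is negative.
|r| = 0.900, which falls in the strong range.

strong negative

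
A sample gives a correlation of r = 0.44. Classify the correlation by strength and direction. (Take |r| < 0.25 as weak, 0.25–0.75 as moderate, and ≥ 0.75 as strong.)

r = 0.44 > 0 so the relationship is positive.
|r| = 0.44, which falls in the moderate range.

moderate positive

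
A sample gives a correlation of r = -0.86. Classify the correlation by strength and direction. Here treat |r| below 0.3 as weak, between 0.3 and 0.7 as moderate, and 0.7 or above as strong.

strong negative

r = -0.86 < 0 so the relationship is negative.
|r| = 0.86, which falls in the strong range.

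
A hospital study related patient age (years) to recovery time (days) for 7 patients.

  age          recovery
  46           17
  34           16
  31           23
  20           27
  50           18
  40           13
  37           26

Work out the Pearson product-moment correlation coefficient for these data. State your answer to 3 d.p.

n = 7, Σx = 258, Σy = 140, Σx² = 10102, Σy² = 2972, Σxy = 4961
nΣxy − ΣxΣy = 34727 − 36120 = -1393
nΣx² − (Σx)² = 70714 − 66564 = 4150; nΣy² − (Σy)² = 20804 − 19600 = 1204
r = -1393 / √(4150 × 1204) = -1393 / 2235.3076 ≈ -0.623

-0.623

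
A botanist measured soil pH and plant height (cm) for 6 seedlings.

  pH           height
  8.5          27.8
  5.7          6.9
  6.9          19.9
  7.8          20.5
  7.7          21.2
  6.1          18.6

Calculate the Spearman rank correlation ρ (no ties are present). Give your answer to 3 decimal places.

Rank pH: 6, 1, 3, 5, 4, 2
Rank height: 6, 1, 3, 4, 5, 2
d = rank(pH) − rank(height): 0, 0, 0, 1, -1, 0; Σd² = 2
ρ = 1 − 6Σd² / [n(n²−1)] = 1 − 6×2 / (6×35) = 1 − 12/210 ≈ 0.943

0.943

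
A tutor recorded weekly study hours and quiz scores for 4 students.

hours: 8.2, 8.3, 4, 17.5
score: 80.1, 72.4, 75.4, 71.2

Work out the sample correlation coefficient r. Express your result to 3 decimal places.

n = 4, Σx = 38, Σy = 299.1, Σx² = 458.38, Σy² = 22412.37, Σxy = 2805.34
nΣxy − ΣxΣy = 11221.36 − 11365.8 = -144.44
nΣx² − (Σx)² = 1833.52 − 1444 = 389.52; nΣy² − (Σy)² = 89649.48 − 89460.81 = 188.67
r = -144.44 / √(389.52 × 188.67) = -144.44 / 271.0918 ≈ -0.533

-0.533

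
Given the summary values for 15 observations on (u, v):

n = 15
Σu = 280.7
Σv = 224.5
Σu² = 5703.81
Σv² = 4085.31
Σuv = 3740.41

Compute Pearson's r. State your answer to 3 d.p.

r = (nΣuv − ΣuΣv) / √[(nΣu² − (Σu)²)(nΣv² − (Σv)²)]
Numerator: 15×3740.41 − 280.7×224.5 = -6911
Denominator: √[(85557.15 − 78792.49)(61279.65 − 50400.25)] = √[6764.66 × 10879.4] = 8578.7786
r = -6911 / 8578.7786 ≈ -0.806

-0.806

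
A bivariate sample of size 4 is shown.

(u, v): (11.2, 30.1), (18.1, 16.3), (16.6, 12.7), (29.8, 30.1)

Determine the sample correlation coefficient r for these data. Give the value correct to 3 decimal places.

n = 4, Σu = 75.7, Σv = 89.2, Σu² = 1616.65, Σv² = 2239, Σuv = 1739.95
nΣuv − ΣuΣv = 6959.8 − 6752.44 = 207.36
nΣu² − (Σu)² = 6466.6 − 5730.49 = 736.11; nΣv² − (Σv)² = 8956 − 7956.64 = 999.36
r = 207.36 / √(736.11 × 999.36) = 207.36 / 857.6939 ≈ 0.242

0.242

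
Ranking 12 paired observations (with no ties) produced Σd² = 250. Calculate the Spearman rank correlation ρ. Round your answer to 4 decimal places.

ρ = 1 − 6Σd² / [n(n²−1)] = 1 − 6×250 / (12×143)
  = 1 − 1500/1716 = 1 − 0.87413 ≈ 0.1259

0.1259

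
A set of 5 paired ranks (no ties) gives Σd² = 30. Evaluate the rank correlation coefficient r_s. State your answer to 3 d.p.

-0.500

ρ = 1 − 6Σd² / [n(n²−1)] = 1 − 6×30 / (5×24)
  = 1 − 180/120 = 1 − 1.5000 ≈ -0.500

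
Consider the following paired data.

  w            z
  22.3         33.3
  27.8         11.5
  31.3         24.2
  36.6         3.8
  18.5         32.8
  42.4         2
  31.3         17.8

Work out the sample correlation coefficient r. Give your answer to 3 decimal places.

-0.889

n = 7, Σw = 210.2, Σz = 125.4, Σw² = 6709.08, Σz² = 3237.9, Σwz = 3207.57
nΣwz − ΣwΣz = 22452.99 − 26359.08 = -3906.09
nΣw² − (Σw)² = 46963.56 − 44184.04 = 2779.52; nΣz² − (Σz)² = 22665.3 − 15725.16 = 6940.14
r = -3906.09 / √(2779.52 × 6940.14) = -3906.09 / 4392.0676 ≈ -0.889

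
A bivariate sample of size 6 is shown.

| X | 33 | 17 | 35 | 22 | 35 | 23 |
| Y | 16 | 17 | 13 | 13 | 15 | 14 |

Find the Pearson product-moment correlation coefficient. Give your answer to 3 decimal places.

-0.236

n = 6, ΣX = 165, ΣY = 88, ΣX² = 4841, ΣY² = 1304, ΣXY = 2405
nΣXY − ΣXΣY = 14430 − 14520 = -90
nΣX² − (ΣX)² = 29046 − 27225 = 1821; nΣY² − (ΣY)² = 7824 − 7744 = 80
r = -90 / √(1821 × 80) = -90 / 381.6805 ≈ -0.236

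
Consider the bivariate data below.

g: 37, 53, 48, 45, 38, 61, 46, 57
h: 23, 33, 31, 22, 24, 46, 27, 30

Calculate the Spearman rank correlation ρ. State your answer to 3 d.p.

0.857

Rank g: 1, 6, 5, 3, 2, 8, 4, 7
Rank h: 2, 7, 6, 1, 3, 8, 4, 5
d = rank(g) − rank(h): -1, -1, -1, 2, -1, 0, 0, 2; Σd² = 12
ρ = 1 − 6Σd² / [n(n²−1)] = 1 − 6×12 / (8×63) = 1 − 72/504 ≈ 0.857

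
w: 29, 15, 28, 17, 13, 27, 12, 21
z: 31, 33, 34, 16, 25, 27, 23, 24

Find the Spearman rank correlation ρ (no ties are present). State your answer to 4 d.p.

Rank w: 8, 3, 7, 4, 2, 6, 1, 5
Rank z: 6, 7, 8, 1, 4, 5, 2, 3
d = rank(w) − rank(z): 2, -4, -1, 3, -2, 1, -1, 2; Σd² = 40
ρ = 1 − 6Σd² / [n(n²−1)] = 1 − 6×40 / (8×63) = 1 − 240/504 ≈ 0.5238

0.5238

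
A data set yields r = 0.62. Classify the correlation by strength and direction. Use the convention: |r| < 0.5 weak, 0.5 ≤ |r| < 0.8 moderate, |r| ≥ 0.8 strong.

moderate positive

r = 0.62 > 0 so the relationship is positive.
|r| = 0.62, which falls in the moderate range.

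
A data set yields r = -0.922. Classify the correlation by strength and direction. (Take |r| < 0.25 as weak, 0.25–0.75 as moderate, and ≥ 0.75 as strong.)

r = -0.922 < 0 so the relationship is negative.
|r| = 0.922, which falls in the strong range.

strong negative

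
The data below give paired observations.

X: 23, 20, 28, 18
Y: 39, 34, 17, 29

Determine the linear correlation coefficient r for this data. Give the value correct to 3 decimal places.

n = 4, ΣX = 89, ΣY = 119, ΣX² = 2037, ΣY² = 3807, ΣXY = 2575
nΣXY − ΣXΣY = 10300 − 10591 = -291
nΣX² − (ΣX)² = 8148 − 7921 = 227; nΣY² − (ΣY)² = 15228 − 14161 = 1067
r = -291 / √(227 × 1067) = -291 / 492.1473 ≈ -0.591

-0.591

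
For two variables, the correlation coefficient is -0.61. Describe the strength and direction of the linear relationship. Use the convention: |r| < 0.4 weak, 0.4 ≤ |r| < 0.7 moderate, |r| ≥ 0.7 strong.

r = -0.61 < 0 so the relationship is negative.
|r| = 0.61, which falls in the moderate range.

moderate negative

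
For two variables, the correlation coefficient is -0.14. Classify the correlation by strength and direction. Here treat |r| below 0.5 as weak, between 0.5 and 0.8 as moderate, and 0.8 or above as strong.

r = -0.14 < 0 so the relationship is negative.
|r| = 0.14, which falls in the weak range.

weak negative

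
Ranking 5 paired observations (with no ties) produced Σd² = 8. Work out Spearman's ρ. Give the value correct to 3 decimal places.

ρ = 1 − 6Σd² / [n(n²−1)] = 1 − 6×8 / (5×24)
  = 1 − 48/120 = 1 − 0.4000 ≈ 0.600

0.600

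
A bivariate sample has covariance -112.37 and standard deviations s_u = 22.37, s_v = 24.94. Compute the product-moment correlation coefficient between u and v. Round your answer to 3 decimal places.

-0.201

r = Cov(u,v) / (s_u · s_v) = -112.37 / (22.37 × 24.94)
  = -112.37 / 557.9078 ≈ -0.201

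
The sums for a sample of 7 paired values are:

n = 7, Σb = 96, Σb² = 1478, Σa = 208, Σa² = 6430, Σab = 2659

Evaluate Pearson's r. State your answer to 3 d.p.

-0.965

r = (nΣab − ΣaΣb) / √[(nΣa² − (Σa)²)(nΣb² − (Σb)²)]
Numerator: 7×2659 − 208×96 = -1355
Denominator: √[(45010 − 43264)(10346 − 9216)] = √[1746 × 1130] = 1404.6281
r = -1355 / 1404.6281 ≈ -0.965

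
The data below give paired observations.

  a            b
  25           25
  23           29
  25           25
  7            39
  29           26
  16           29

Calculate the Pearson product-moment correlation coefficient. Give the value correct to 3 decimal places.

-0.923

n = 6, Σa = 125, Σb = 173, Σa² = 2925, Σb² = 5129, Σab = 3408
nΣab − ΣaΣb = 20448 − 21625 = -1177
nΣa² − (Σa)² = 17550 − 15625 = 1925; nΣb² − (Σb)² = 30774 − 29929 = 845
r = -1177 / √(1925 × 845) = -1177 / 1275.3921 ≈ -0.923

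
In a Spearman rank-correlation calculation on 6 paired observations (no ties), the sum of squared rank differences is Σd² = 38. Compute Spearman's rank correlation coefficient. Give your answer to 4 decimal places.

-0.0857

ρ = 1 − 6Σd² / [n(n²−1)] = 1 − 6×38 / (6×35)
  = 1 − 228/210 = 1 − 1.08571 ≈ -0.0857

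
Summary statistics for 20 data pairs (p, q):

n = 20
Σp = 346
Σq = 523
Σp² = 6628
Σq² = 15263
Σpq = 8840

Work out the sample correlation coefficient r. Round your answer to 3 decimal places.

r = (nΣpq − ΣpΣq) / √[(nΣp² − (Σp)²)(nΣq² − (Σq)²)]
Numerator: 20×8840 − 346×523 = -4158
Denominator: √[(132560 − 119716)(305260 − 273529)] = √[12844 × 31731] = 20187.9411
r = -4158 / 20187.9411 ≈ -0.206

-0.206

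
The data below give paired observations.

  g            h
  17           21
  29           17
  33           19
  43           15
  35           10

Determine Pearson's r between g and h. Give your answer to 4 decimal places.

n = 5, Σg = 157, Σh = 82, Σg² = 5293, Σh² = 1416, Σgh = 2472
nΣgh − ΣgΣh = 12360 − 12874 = -514
nΣg² − (Σg)² = 26465 − 24649 = 1816; nΣh² − (Σh)² = 7080 − 6724 = 356
r = -514 / √(1816 × 356) = -514 / 804.0497 ≈ -0.6393

-0.6393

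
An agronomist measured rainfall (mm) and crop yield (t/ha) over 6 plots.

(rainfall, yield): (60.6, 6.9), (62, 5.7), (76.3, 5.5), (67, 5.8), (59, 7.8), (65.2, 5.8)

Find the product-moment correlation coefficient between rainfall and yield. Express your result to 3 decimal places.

n = 6, Σx = 390.1, Σy = 37.5, Σx² = 25559.09, Σy² = 238.47, Σxy = 2418.15
nΣxy − ΣxΣy = 14508.9 − 14628.75 = -119.85
nΣx² − (Σx)² = 153354.54 − 152178.01 = 1176.53; nΣy² − (Σy)² = 1430.82 − 1406.25 = 24.57
r = -119.85 / √(1176.53 × 24.57) = -119.85 / 170.0216 ≈ -0.705

-0.705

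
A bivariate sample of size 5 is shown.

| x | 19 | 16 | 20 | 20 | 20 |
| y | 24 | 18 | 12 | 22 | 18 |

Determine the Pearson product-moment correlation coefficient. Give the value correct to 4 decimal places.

-0.0627

n = 5, Σx = 95, Σy = 94, Σx² = 1817, Σy² = 1852, Σxy = 1784
nΣxy − ΣxΣy = 8920 − 8930 = -10
nΣx² − (Σx)² = 9085 − 9025 = 60; nΣy² − (Σy)² = 9260 − 8836 = 424
r = -10 / √(60 × 424) = -10 / 159.4992 ≈ -0.0627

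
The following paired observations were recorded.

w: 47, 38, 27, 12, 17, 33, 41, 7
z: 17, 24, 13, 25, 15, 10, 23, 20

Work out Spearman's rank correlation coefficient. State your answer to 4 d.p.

-0.0714

Rank w: 8, 6, 4, 2, 3, 5, 7, 1
Rank z: 4, 7, 2, 8, 3, 1, 6, 5
d = rank(w) − rank(z): 4, -1, 2, -6, 0, 4, 1, -4; Σd² = 90
ρ = 1 − 6Σd² / [n(n²−1)] = 1 − 6×90 / (8×63) = 1 − 540/504 ≈ -0.0714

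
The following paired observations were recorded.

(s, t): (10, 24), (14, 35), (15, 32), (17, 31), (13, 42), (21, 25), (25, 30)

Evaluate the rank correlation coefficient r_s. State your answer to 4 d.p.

-0.2143

Rank s: 1, 3, 4, 5, 2, 6, 7
Rank t: 1, 6, 5, 4, 7, 2, 3
d = rank(s) − rank(t): 0, -3, -1, 1, -5, 4, 4; Σd² = 68
ρ = 1 − 6Σd² / [n(n²−1)] = 1 − 6×68 / (7×48) = 1 − 408/336 ≈ -0.2143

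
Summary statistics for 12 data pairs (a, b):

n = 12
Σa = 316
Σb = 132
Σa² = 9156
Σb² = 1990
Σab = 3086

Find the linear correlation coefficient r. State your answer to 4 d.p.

r = (nΣab − ΣaΣb) / √[(nΣa² − (Σa)²)(nΣb² − (Σb)²)]
Numerator: 12×3086 − 316×132 = -4680
Denominator: √[(109872 − 99856)(23880 − 17424)] = √[10016 × 6456] = 8041.3491
r = -4680 / 8041.3491 ≈ -0.5820

-0.5820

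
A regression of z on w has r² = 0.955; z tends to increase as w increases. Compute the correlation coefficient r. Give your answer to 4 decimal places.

|r| = √0.955 = 0.9772
The association is positive, so r = 0.9772.

0.9772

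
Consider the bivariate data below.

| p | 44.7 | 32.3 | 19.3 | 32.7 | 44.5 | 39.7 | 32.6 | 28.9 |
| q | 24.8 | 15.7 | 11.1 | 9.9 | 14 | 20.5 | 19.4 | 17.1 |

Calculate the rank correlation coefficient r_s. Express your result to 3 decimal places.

Rank p: 8, 3, 1, 5, 7, 6, 4, 2
Rank q: 8, 4, 2, 1, 3, 7, 6, 5
d = rank(p) − rank(q): 0, -1, -1, 4, 4, -1, -2, -3; Σd² = 48
ρ = 1 − 6Σd² / [n(n²−1)] = 1 − 6×48 / (8×63) = 1 − 288/504 ≈ 0.429

0.429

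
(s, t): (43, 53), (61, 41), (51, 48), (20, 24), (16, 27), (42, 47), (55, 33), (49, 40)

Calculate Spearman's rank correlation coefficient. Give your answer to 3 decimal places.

Rank s: 4, 8, 6, 2, 1, 3, 7, 5
Rank t: 8, 5, 7, 1, 2, 6, 3, 4
d = rank(s) − rank(t): -4, 3, -1, 1, -1, -3, 4, 1; Σd² = 54
ρ = 1 − 6Σd² / [n(n²−1)] = 1 − 6×54 / (8×63) = 1 − 324/504 ≈ 0.357

0.357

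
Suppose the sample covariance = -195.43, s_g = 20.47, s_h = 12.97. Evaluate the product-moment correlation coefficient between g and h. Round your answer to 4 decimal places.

r = Cov(g,h) / (s_g · s_h) = -195.43 / (20.47 × 12.97)
  = -195.43 / 265.4959 ≈ -0.7361

-0.7361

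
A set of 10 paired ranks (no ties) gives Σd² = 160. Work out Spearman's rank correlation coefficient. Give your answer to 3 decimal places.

ρ = 1 − 6Σd² / [n(n²−1)] = 1 − 6×160 / (10×99)
  = 1 − 960/990 = 1 − 0.9697 ≈ 0.030

0.030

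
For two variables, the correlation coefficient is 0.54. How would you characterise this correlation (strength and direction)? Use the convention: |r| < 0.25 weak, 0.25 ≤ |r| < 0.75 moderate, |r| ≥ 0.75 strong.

moderate positive

r = 0.54 > 0 so the relationship is positive.
|r| = 0.54, which falls in the moderate range.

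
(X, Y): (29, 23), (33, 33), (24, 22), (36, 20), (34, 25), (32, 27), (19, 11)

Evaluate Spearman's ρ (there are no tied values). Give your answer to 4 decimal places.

Rank X: 3, 5, 2, 7, 6, 4, 1
Rank Y: 4, 7, 3, 2, 5, 6, 1
d = rank(X) − rank(Y): -1, -2, -1, 5, 1, -2, 0; Σd² = 36
ρ = 1 − 6Σd² / [n(n²−1)] = 1 − 6×36 / (7×48) = 1 − 216/336 ≈ 0.3571

0.3571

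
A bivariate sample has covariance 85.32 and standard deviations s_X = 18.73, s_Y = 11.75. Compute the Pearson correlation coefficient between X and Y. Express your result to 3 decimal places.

0.388

r = Cov(X,Y) / (s_X · s_Y) = 85.32 / (18.73 × 11.75)
  = 85.32 / 220.0775 ≈ 0.388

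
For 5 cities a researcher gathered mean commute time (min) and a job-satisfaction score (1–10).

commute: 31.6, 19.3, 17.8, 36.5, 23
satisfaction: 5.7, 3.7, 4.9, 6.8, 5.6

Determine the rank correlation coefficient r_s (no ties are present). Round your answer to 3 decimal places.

0.900

Rank commute: 4, 2, 1, 5, 3
Rank satisfaction: 4, 1, 2, 5, 3
d = rank(commute) − rank(satisfaction): 0, 1, -1, 0, 0; Σd² = 2
ρ = 1 − 6Σd² / [n(n²−1)] = 1 − 6×2 / (5×24) = 1 − 12/120 ≈ 0.900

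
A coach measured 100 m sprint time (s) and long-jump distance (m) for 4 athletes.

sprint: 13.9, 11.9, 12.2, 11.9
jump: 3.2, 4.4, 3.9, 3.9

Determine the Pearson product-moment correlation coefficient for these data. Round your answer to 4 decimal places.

n = 4, Σx = 49.9, Σy = 15.4, Σx² = 625.27, Σy² = 60.02, Σxy = 190.83
nΣxy − ΣxΣy = 763.32 − 768.46 = -5.14
nΣx² − (Σx)² = 2501.08 − 2490.01 = 11.07; nΣy² − (Σy)² = 240.08 − 237.16 = 2.92
r = -5.14 / √(11.07 × 2.92) = -5.14 / 5.6855 ≈ -0.9041

-0.9041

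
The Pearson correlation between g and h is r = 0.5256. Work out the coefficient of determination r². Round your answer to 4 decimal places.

r² = (0.5256)² = 0.2763

0.2763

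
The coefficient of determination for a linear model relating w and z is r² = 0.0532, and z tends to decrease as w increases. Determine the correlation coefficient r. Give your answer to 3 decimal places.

-0.231

|r| = √0.0532 = 0.231
The association is negative, so r = −0.231.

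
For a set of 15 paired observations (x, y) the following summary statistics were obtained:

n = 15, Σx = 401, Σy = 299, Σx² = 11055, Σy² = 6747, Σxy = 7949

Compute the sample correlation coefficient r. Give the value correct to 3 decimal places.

r = (nΣxy − ΣxΣy) / √[(nΣx² − (Σx)²)(nΣy² − (Σy)²)]
Numerator: 15×7949 − 401×299 = -664
Denominator: √[(165825 − 160801)(101205 − 89401)] = √[5024 × 11804] = 7700.8633
r = -664 / 7700.8633 ≈ -0.086

-0.086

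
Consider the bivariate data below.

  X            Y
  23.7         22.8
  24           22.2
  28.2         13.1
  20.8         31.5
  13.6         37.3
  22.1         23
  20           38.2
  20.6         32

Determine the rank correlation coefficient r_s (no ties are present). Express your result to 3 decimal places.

-0.976

Rank X: 6, 7, 8, 4, 1, 5, 2, 3
Rank Y: 3, 2, 1, 5, 7, 4, 8, 6
d = rank(X) − rank(Y): 3, 5, 7, -1, -6, 1, -6, -3; Σd² = 166
ρ = 1 − 6Σd² / [n(n²−1)] = 1 − 6×166 / (8×63) = 1 − 996/504 ≈ -0.976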